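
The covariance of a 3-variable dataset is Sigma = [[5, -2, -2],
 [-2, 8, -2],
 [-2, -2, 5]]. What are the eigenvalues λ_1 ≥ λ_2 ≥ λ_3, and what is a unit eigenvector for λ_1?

Step 1 — characteristic polynomial p(λ) = det(λI - Sigma) = λ³ - tr·λ² + c_1·λ - det, where tr = trace, c_1 = sum of the principal 2×2 minors, det = det(Sigma):
  tr = 5 + 8 + 5 = 18,
  c_1 = (5·8 - (-2)²) + (5·5 - (-2)²) + (8·5 - (-2)²) = 36 + 21 + 36 = 93,
  det = 5·(8·5 - (-2)²) - (-2)·((-2)·5 - (-2)·(-2)) + (-2)·((-2)·(-2) - 8·(-2)) = 5·(36) - (-2)·(-14) + (-2)·(20) = 112.
  So p(λ) = λ³ - 18λ² + 93λ - 112.
Step 2 — look for an integer root (rational root theorem: any rational root is an integer divisor of 112). Testing λ = 7:
  p(7) = 343 - 882 + 651 - 112 = 0  ✓
  Dividing out (λ - 7): p(λ) = (λ - 7)(λ² - 11λ + 16).
Step 3 — remaining eigenvalues from the quadratic λ² - 11λ + 16 = 0:
  Δ = 11² - 4·16 = 121 - 64 = 57,  λ = (11 ± √57)/2 = (11 ± 7.5498)/2 ≈ 9.2749 or 1.7251.
  Sorted: λ_1 = 9.2749,  λ_2 = 7,  λ_3 = 1.7251  (check: sum = 18 = tr ✓).

Step 4 — unit eigenvector for λ_1 ≈ 9.2749: v spans the null space of (Sigma - λ_1 I), whose rows are
  r_1 = (-4.2749, -2, -2),  r_2 = (-2, -1.2749, -2),  r_3 = (-2, -2, -4.2749).
  v is orthogonal to every row, so take v ∝ r_1 × r_2 = ((-2)·(-2) - (-2)·(-1.2749), (-2)·(-2) - (-4.2749)·(-2), (-4.2749)·(-1.2749) - (-2)·(-2)) ≈ (1.4502, -4.5498, 1.4502).
  Let u = (1.4502, -4.5498, 1.4502).
  ||u|| = √((1.4502)² + (-4.5498)² + (1.4502)²) = √(24.907) ≈ 4.9907,  v_1 = u/||u|| ≈ (0.2906, -0.9117, 0.2906) (||v_1|| = 1).

λ_1 = 9.2749,  λ_2 = 7,  λ_3 = 1.7251;  v_1 ≈ (0.2906, -0.9117, 0.2906)


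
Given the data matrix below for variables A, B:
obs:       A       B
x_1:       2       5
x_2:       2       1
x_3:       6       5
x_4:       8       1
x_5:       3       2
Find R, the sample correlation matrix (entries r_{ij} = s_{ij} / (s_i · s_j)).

Step 1 — column means:
  mean(A) = (2 + 2 + 6 + 8 + 3) / 5 = 21/5 = 4.2
  mean(B) = (5 + 1 + 5 + 1 + 2) / 5 = 14/5 = 2.8

Step 2 — sample variances and covariances s[i,j] = (1/(n-1)) · Σ_k (x_{k,i} - mean_i) · (x_{k,j} - mean_j), with n-1 = 4:
  s[A,A] = ((-2.2)·(-2.2) + (-2.2)·(-2.2) + (1.8)·(1.8) + (3.8)·(3.8) + (-1.2)·(-1.2)) / 4 = 28.8/4 = 7.2
  s[A,B] = ((-2.2)·(2.2) + (-2.2)·(-1.8) + (1.8)·(2.2) + (3.8)·(-1.8) + (-1.2)·(-0.8)) / 4 = -2.8/4 = -0.7
  s[B,B] = ((2.2)·(2.2) + (-1.8)·(-1.8) + (2.2)·(2.2) + (-1.8)·(-1.8) + (-0.8)·(-0.8)) / 4 = 16.8/4 = 4.2
  Sample standard deviations s_i = √(s[i,i]):
  s(A) = √(7.2) = 2.6833
  s(B) = √(4.2) = 2.0494

Step 3 — r_{ij} = s_{ij} / (s_i · s_j):
  r[A,A] = 1 (diagonal).
  r[A,B] = -0.7 / (2.6833 · 2.0494) = -0.7 / 5.4991 = -0.1273
  r[B,B] = 1 (diagonal).

R is symmetric with unit diagonal. Assembling:

R = [[1, -0.1273],
 [-0.1273, 1]]


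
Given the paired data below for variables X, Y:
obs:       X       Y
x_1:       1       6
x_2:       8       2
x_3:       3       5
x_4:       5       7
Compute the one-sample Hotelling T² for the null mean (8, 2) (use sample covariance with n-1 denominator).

Step 1 — sample mean vector:
  mean(X) = (1 + 8 + 3 + 5) / 4 = 17/4 = 4.25
  mean(Y) = (6 + 2 + 5 + 7) / 4 = 20/4 = 5
  x̄ = (4.25, 5),  deviation x̄ - mu_0 = (4.25, 5) - (8, 2) = (-3.75, 3).

Step 2 — sample covariance matrix, S[i,j] = (1/(n-1)) · Σ_k (x_{k,i} - mean_i) · (x_{k,j} - mean_j), divisor n-1 = 3:
  S[X,X] = ((-3.25)·(-3.25) + (3.75)·(3.75) + (-1.25)·(-1.25) + (0.75)·(0.75)) / 3 = 26.75/3 = 8.9167
  S[X,Y] = ((-3.25)·(1) + (3.75)·(-3) + (-1.25)·(0) + (0.75)·(2)) / 3 = -13/3 = -4.3333
  S[Y,Y] = ((1)·(1) + (-3)·(-3) + (0)·(0) + (2)·(2)) / 3 = 14/3 = 4.6667
  S = [[8.9167, -4.3333],
 [-4.3333, 4.6667]].

Step 3 — invert S. det(S) = 8.9167·4.6667 - (-4.3333)² = 22.8333.
  S^{-1} = (1/det) · [[d, -b], [-b, a]] = [[0.2044, 0.1898],
 [0.1898, 0.3905]].

Step 4 — quadratic form (x̄ - mu_0)^T · S^{-1} · (x̄ - mu_0):
  S^{-1} · (x̄ - mu_0) = (-0.1971, 0.4599),
  (x̄ - mu_0)^T · [...] = (-3.75)·(-0.1971) + (3)·(0.4599) = 2.1186.

Step 5 — scale by n: T² = 4 · 2.1186 = 8.4745.

T² ≈ 8.4745


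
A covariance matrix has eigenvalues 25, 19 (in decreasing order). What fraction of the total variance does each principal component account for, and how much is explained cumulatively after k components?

Step 1 — total variance = trace(Sigma) = Σ λ_i = 25 + 19 = 44.

Step 2 — fraction explained by component i = λ_i / Σ λ:
  PC1: 25/44 = 0.5682
  PC2: 19/44 = 0.4318

Step 3 — cumulative fraction after k components = (λ_1 + ... + λ_k) / Σ λ:
  k = 1: 25/44 = 0.5682
  k = 2: (25 + 19)/44 = 44/44 = 1

Summary (fraction, with percent):

explained: PC1 0.5682 (56.82%), PC2 0.4318 (43.18%);  cumulative: 0.5682, 1


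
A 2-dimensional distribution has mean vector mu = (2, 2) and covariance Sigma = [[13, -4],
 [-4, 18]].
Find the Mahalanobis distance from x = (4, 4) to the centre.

Step 1 — centre the observation: (x - mu) = (2, 2).

Step 2 — invert Sigma. det(Sigma) = 13·18 - (-4)² = 218.
  Sigma^{-1} = (1/det) · [[d, -b], [-b, a]] = [[0.0826, 0.0183],
 [0.0183, 0.0596]].

Step 3 — form the quadratic (x - mu)^T · Sigma^{-1} · (x - mu):
  Sigma^{-1} · (x - mu) = (0.2018, 0.156).
  (x - mu)^T · [Sigma^{-1} · (x - mu)] = (2)·(0.2018) + (2)·(0.156) = 0.7156.

Step 4 — take square root: d = √(0.7156) ≈ 0.8459.

d(x, mu) = √(0.7156) ≈ 0.8459


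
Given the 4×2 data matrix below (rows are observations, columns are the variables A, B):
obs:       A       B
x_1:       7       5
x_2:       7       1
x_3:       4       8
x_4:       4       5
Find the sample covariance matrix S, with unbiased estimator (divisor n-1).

Step 1 — column means:
  mean(A) = (7 + 7 + 4 + 4) / 4 = 22/4 = 5.5
  mean(B) = (5 + 1 + 8 + 5) / 4 = 19/4 = 4.75

Step 2 — sample covariance S[i,j] = (1/(n-1)) · Σ_k (x_{k,i} - mean_i) · (x_{k,j} - mean_j), with n-1 = 3.
  S[A,A] = ((1.5)·(1.5) + (1.5)·(1.5) + (-1.5)·(-1.5) + (-1.5)·(-1.5)) / 3 = 9/3 = 3
  S[A,B] = ((1.5)·(0.25) + (1.5)·(-3.75) + (-1.5)·(3.25) + (-1.5)·(0.25)) / 3 = -10.5/3 = -3.5
  S[B,B] = ((0.25)·(0.25) + (-3.75)·(-3.75) + (3.25)·(3.25) + (0.25)·(0.25)) / 3 = 24.75/3 = 8.25

S is symmetric (S[j,i] = S[i,j]). Assembling:

S = [[3, -3.5],
 [-3.5, 8.25]]


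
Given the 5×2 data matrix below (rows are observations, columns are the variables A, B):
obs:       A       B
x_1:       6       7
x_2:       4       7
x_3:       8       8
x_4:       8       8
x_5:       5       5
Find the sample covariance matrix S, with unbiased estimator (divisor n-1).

Step 1 — column means:
  mean(A) = (6 + 4 + 8 + 8 + 5) / 5 = 31/5 = 6.2
  mean(B) = (7 + 7 + 8 + 8 + 5) / 5 = 35/5 = 7

Step 2 — sample covariance S[i,j] = (1/(n-1)) · Σ_k (x_{k,i} - mean_i) · (x_{k,j} - mean_j), with n-1 = 4.
  S[A,A] = ((-0.2)·(-0.2) + (-2.2)·(-2.2) + (1.8)·(1.8) + (1.8)·(1.8) + (-1.2)·(-1.2)) / 4 = 12.8/4 = 3.2
  S[A,B] = ((-0.2)·(0) + (-2.2)·(0) + (1.8)·(1) + (1.8)·(1) + (-1.2)·(-2)) / 4 = 6/4 = 1.5
  S[B,B] = ((0)·(0) + (0)·(0) + (1)·(1) + (1)·(1) + (-2)·(-2)) / 4 = 6/4 = 1.5

S is symmetric (S[j,i] = S[i,j]). Assembling:

S = [[3.2, 1.5],
 [1.5, 1.5]]


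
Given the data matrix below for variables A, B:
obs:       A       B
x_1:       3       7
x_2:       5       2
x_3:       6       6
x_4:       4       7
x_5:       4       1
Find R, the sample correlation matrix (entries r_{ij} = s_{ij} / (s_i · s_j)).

Step 1 — column means:
  mean(A) = (3 + 5 + 6 + 4 + 4) / 5 = 22/5 = 4.4
  mean(B) = (7 + 2 + 6 + 7 + 1) / 5 = 23/5 = 4.6

Step 2 — sample variances and covariances s[i,j] = (1/(n-1)) · Σ_k (x_{k,i} - mean_i) · (x_{k,j} - mean_j), with n-1 = 4:
  s[A,A] = ((-1.4)·(-1.4) + (0.6)·(0.6) + (1.6)·(1.6) + (-0.4)·(-0.4) + (-0.4)·(-0.4)) / 4 = 5.2/4 = 1.3
  s[A,B] = ((-1.4)·(2.4) + (0.6)·(-2.6) + (1.6)·(1.4) + (-0.4)·(2.4) + (-0.4)·(-3.6)) / 4 = -2.2/4 = -0.55
  s[B,B] = ((2.4)·(2.4) + (-2.6)·(-2.6) + (1.4)·(1.4) + (2.4)·(2.4) + (-3.6)·(-3.6)) / 4 = 33.2/4 = 8.3
  Sample standard deviations s_i = √(s[i,i]):
  s(A) = √(1.3) = 1.1402
  s(B) = √(8.3) = 2.881

Step 3 — r_{ij} = s_{ij} / (s_i · s_j):
  r[A,A] = 1 (diagonal).
  r[A,B] = -0.55 / (1.1402 · 2.881) = -0.55 / 3.2848 = -0.1674
  r[B,B] = 1 (diagonal).

R is symmetric with unit diagonal. Assembling:

R = [[1, -0.1674],
 [-0.1674, 1]]


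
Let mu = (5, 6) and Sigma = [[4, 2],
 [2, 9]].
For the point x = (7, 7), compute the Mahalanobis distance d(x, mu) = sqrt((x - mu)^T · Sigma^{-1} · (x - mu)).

Step 1 — centre the observation: (x - mu) = (2, 1).

Step 2 — invert Sigma. det(Sigma) = 4·9 - (2)² = 32.
  Sigma^{-1} = (1/det) · [[d, -b], [-b, a]] = [[0.2812, -0.0625],
 [-0.0625, 0.125]].

Step 3 — form the quadratic (x - mu)^T · Sigma^{-1} · (x - mu):
  Sigma^{-1} · (x - mu) = (0.5, 0).
  (x - mu)^T · [Sigma^{-1} · (x - mu)] = (2)·(0.5) + (1)·(0) = 1.

Step 4 — take square root: d = √(1) ≈ 1.

d(x, mu) = √(1) ≈ 1


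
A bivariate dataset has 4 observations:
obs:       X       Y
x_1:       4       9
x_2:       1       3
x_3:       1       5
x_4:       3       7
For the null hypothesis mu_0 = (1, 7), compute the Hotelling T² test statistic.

Step 1 — sample mean vector:
  mean(X) = (4 + 1 + 1 + 3) / 4 = 9/4 = 2.25
  mean(Y) = (9 + 3 + 5 + 7) / 4 = 24/4 = 6
  x̄ = (2.25, 6),  deviation x̄ - mu_0 = (2.25, 6) - (1, 7) = (1.25, -1).

Step 2 — sample covariance matrix, S[i,j] = (1/(n-1)) · Σ_k (x_{k,i} - mean_i) · (x_{k,j} - mean_j), divisor n-1 = 3:
  S[X,X] = ((1.75)·(1.75) + (-1.25)·(-1.25) + (-1.25)·(-1.25) + (0.75)·(0.75)) / 3 = 6.75/3 = 2.25
  S[X,Y] = ((1.75)·(3) + (-1.25)·(-3) + (-1.25)·(-1) + (0.75)·(1)) / 3 = 11/3 = 3.6667
  S[Y,Y] = ((3)·(3) + (-3)·(-3) + (-1)·(-1) + (1)·(1)) / 3 = 20/3 = 6.6667
  S = [[2.25, 3.6667],
 [3.6667, 6.6667]].

Step 3 — invert S. det(S) = 2.25·6.6667 - (3.6667)² = 1.5556.
  S^{-1} = (1/det) · [[d, -b], [-b, a]] = [[4.2857, -2.3571],
 [-2.3571, 1.4464]].

Step 4 — quadratic form (x̄ - mu_0)^T · S^{-1} · (x̄ - mu_0):
  S^{-1} · (x̄ - mu_0) = (7.7143, -4.3929),
  (x̄ - mu_0)^T · [...] = (1.25)·(7.7143) + (-1)·(-4.3929) = 14.0357.

Step 5 — scale by n: T² = 4 · 14.0357 = 56.1429.

T² ≈ 56.1429


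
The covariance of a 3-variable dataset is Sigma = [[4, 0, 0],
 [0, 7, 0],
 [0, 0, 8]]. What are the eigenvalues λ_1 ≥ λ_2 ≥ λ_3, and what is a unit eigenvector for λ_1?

Step 1 — characteristic polynomial p(λ) = det(λI - Sigma) = λ³ - tr·λ² + c_1·λ - det, where tr = trace, c_1 = sum of the principal 2×2 minors, det = det(Sigma):
  tr = 4 + 7 + 8 = 19,
  c_1 = (4·7 - (0)²) + (4·8 - (0)²) + (7·8 - (0)²) = 28 + 32 + 56 = 116,
  det = 4·(7·8 - (0)²) - (0)·((0)·8 - (0)·(0)) + (0)·((0)·(0) - 7·(0)) = 4·(56) - (0)·(0) + (0)·(0) = 224.
  So p(λ) = λ³ - 19λ² + 116λ - 224.
Step 2 — look for an integer root (rational root theorem: any rational root is an integer divisor of 224). Testing λ = 4:
  p(4) = 64 - 304 + 464 - 224 = 0  ✓
  Dividing out (λ - 4): p(λ) = (λ - 4)(λ² - 15λ + 56).
Step 3 — remaining eigenvalues from the quadratic λ² - 15λ + 56 = 0:
  Δ = 15² - 4·56 = 225 - 224 = 1,  λ = (15 ± √1)/2 = (15 ± 1)/2 = 8 or 7.
  Sorted: λ_1 = 8,  λ_2 = 7,  λ_3 = 4  (check: sum = 19 = tr ✓).

Step 4 — unit eigenvector for λ_1 = 8: v spans the null space of (Sigma - λ_1 I), whose rows are
  r_1 = (-4, 0, 0),  r_2 = (0, -1, 0),  r_3 = (0, 0, 0).
  v is orthogonal to every row, so take v ∝ r_1 × r_2 = ((0)·(0) - (0)·(-1), (0)·(0) - (-4)·(0), (-4)·(-1) - (0)·(0)) = (0, 0, 4).
  Rescale (divide by 4): u = (0, 0, 1).
  ||u|| = √((0)² + (0)² + (1)²) = √(1) = 1,  v_1 = u/||u|| ≈ (0, 0, 1) (||v_1|| = 1).

λ_1 = 8,  λ_2 = 7,  λ_3 = 4;  v_1 ≈ (0, 0, 1)


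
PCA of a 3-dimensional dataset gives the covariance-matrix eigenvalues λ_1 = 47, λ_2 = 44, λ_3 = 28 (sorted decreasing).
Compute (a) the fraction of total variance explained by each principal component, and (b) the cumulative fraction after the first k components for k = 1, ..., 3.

Step 1 — total variance = trace(Sigma) = Σ λ_i = 47 + 44 + 28 = 119.

Step 2 — fraction explained by component i = λ_i / Σ λ:
  PC1: 47/119 = 0.395
  PC2: 44/119 = 0.3697
  PC3: 28/119 = 0.2353

Step 3 — cumulative fraction after k components = (λ_1 + ... + λ_k) / Σ λ:
  k = 1: 47/119 = 0.395
  k = 2: (47 + 44)/119 = 91/119 = 0.7647
  k = 3: (47 + 44 + 28)/119 = 119/119 = 1

Summary (fraction, with percent):

explained: PC1 0.395 (39.5%), PC2 0.3697 (36.97%), PC3 0.2353 (23.53%);  cumulative: 0.395, 0.7647, 1


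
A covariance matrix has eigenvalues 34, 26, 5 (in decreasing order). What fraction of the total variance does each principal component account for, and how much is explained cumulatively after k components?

Step 1 — total variance = trace(Sigma) = Σ λ_i = 34 + 26 + 5 = 65.

Step 2 — fraction explained by component i = λ_i / Σ λ:
  PC1: 34/65 = 0.5231
  PC2: 26/65 = 0.4
  PC3: 5/65 = 0.0769

Step 3 — cumulative fraction after k components = (λ_1 + ... + λ_k) / Σ λ:
  k = 1: 34/65 = 0.5231
  k = 2: (34 + 26)/65 = 60/65 = 0.9231
  k = 3: (34 + 26 + 5)/65 = 65/65 = 1

Summary (fraction, with percent):

explained: PC1 0.5231 (52.31%), PC2 0.4 (40%), PC3 0.0769 (7.69%);  cumulative: 0.5231, 0.9231, 1


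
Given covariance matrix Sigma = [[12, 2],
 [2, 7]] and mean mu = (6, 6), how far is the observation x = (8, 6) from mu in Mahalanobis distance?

Step 1 — centre the observation: (x - mu) = (2, 0).

Step 2 — invert Sigma. det(Sigma) = 12·7 - (2)² = 80.
  Sigma^{-1} = (1/det) · [[d, -b], [-b, a]] = [[0.0875, -0.025],
 [-0.025, 0.15]].

Step 3 — form the quadratic (x - mu)^T · Sigma^{-1} · (x - mu):
  Sigma^{-1} · (x - mu) = (0.175, -0.05).
  (x - mu)^T · [Sigma^{-1} · (x - mu)] = (2)·(0.175) + (0)·(-0.05) = 0.35.

Step 4 — take square root: d = √(0.35) ≈ 0.5916.

d(x, mu) = √(0.35) ≈ 0.5916


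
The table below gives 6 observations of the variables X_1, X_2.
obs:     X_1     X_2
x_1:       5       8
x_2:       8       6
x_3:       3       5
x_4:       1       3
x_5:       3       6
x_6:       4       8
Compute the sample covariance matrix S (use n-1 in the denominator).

Step 1 — column means:
  mean(X_1) = (5 + 8 + 3 + 1 + 3 + 4) / 6 = 24/6 = 4
  mean(X_2) = (8 + 6 + 5 + 3 + 6 + 8) / 6 = 36/6 = 6

Step 2 — sample covariance S[i,j] = (1/(n-1)) · Σ_k (x_{k,i} - mean_i) · (x_{k,j} - mean_j), with n-1 = 5.
  S[X_1,X_1] = ((1)·(1) + (4)·(4) + (-1)·(-1) + (-3)·(-3) + (-1)·(-1) + (0)·(0)) / 5 = 28/5 = 5.6
  S[X_1,X_2] = ((1)·(2) + (4)·(0) + (-1)·(-1) + (-3)·(-3) + (-1)·(0) + (0)·(2)) / 5 = 12/5 = 2.4
  S[X_2,X_2] = ((2)·(2) + (0)·(0) + (-1)·(-1) + (-3)·(-3) + (0)·(0) + (2)·(2)) / 5 = 18/5 = 3.6

S is symmetric (S[j,i] = S[i,j]). Assembling:

S = [[5.6, 2.4],
 [2.4, 3.6]]


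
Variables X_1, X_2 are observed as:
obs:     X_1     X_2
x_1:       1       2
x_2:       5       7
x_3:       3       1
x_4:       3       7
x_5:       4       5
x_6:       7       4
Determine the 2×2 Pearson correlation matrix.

Step 1 — column means:
  mean(X_1) = (1 + 5 + 3 + 3 + 4 + 7) / 6 = 23/6 = 3.8333
  mean(X_2) = (2 + 7 + 1 + 7 + 5 + 4) / 6 = 26/6 = 4.3333

Step 2 — sample variances and covariances s[i,j] = (1/(n-1)) · Σ_k (x_{k,i} - mean_i) · (x_{k,j} - mean_j), with n-1 = 5:
  s[X_1,X_1] = ((-2.8333)·(-2.8333) + (1.1667)·(1.1667) + (-0.8333)·(-0.8333) + (-0.8333)·(-0.8333) + (0.1667)·(0.1667) + (3.1667)·(3.1667)) / 5 = 20.8333/5 = 4.1667
  s[X_1,X_2] = ((-2.8333)·(-2.3333) + (1.1667)·(2.6667) + (-0.8333)·(-3.3333) + (-0.8333)·(2.6667) + (0.1667)·(0.6667) + (3.1667)·(-0.3333)) / 5 = 9.3333/5 = 1.8667
  s[X_2,X_2] = ((-2.3333)·(-2.3333) + (2.6667)·(2.6667) + (-3.3333)·(-3.3333) + (2.6667)·(2.6667) + (0.6667)·(0.6667) + (-0.3333)·(-0.3333)) / 5 = 31.3333/5 = 6.2667
  Sample standard deviations s_i = √(s[i,i]):
  s(X_1) = √(4.1667) = 2.0412
  s(X_2) = √(6.2667) = 2.5033

Step 3 — r_{ij} = s_{ij} / (s_i · s_j):
  r[X_1,X_1] = 1 (diagonal).
  r[X_1,X_2] = 1.8667 / (2.0412 · 2.5033) = 1.8667 / 5.1099 = 0.3653
  r[X_2,X_2] = 1 (diagonal).

R is symmetric with unit diagonal. Assembling:

R = [[1, 0.3653],
 [0.3653, 1]]


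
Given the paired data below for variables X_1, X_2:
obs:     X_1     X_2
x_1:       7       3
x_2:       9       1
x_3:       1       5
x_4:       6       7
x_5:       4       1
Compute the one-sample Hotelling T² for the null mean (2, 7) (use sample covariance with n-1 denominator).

Step 1 — sample mean vector:
  mean(X_1) = (7 + 9 + 1 + 6 + 4) / 5 = 27/5 = 5.4
  mean(X_2) = (3 + 1 + 5 + 7 + 1) / 5 = 17/5 = 3.4
  x̄ = (5.4, 3.4),  deviation x̄ - mu_0 = (5.4, 3.4) - (2, 7) = (3.4, -3.6).

Step 2 — sample covariance matrix, S[i,j] = (1/(n-1)) · Σ_k (x_{k,i} - mean_i) · (x_{k,j} - mean_j), divisor n-1 = 4:
  S[X_1,X_1] = ((1.6)·(1.6) + (3.6)·(3.6) + (-4.4)·(-4.4) + (0.6)·(0.6) + (-1.4)·(-1.4)) / 4 = 37.2/4 = 9.3
  S[X_1,X_2] = ((1.6)·(-0.4) + (3.6)·(-2.4) + (-4.4)·(1.6) + (0.6)·(3.6) + (-1.4)·(-2.4)) / 4 = -10.8/4 = -2.7
  S[X_2,X_2] = ((-0.4)·(-0.4) + (-2.4)·(-2.4) + (1.6)·(1.6) + (3.6)·(3.6) + (-2.4)·(-2.4)) / 4 = 27.2/4 = 6.8
  S = [[9.3, -2.7],
 [-2.7, 6.8]].

Step 3 — invert S. det(S) = 9.3·6.8 - (-2.7)² = 55.95.
  S^{-1} = (1/det) · [[d, -b], [-b, a]] = [[0.1215, 0.0483],
 [0.0483, 0.1662]].

Step 4 — quadratic form (x̄ - mu_0)^T · S^{-1} · (x̄ - mu_0):
  S^{-1} · (x̄ - mu_0) = (0.2395, -0.4343),
  (x̄ - mu_0)^T · [...] = (3.4)·(0.2395) + (-3.6)·(-0.4343) = 2.3778.

Step 5 — scale by n: T² = 5 · 2.3778 = 11.8892.

T² ≈ 11.8892


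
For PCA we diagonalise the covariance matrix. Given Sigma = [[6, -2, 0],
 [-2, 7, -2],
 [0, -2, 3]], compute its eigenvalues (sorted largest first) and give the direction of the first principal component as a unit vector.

Step 1 — characteristic polynomial p(λ) = det(λI - Sigma) = λ³ - tr·λ² + c_1·λ - det, where tr = trace, c_1 = sum of the principal 2×2 minors, det = det(Sigma):
  tr = 6 + 7 + 3 = 16,
  c_1 = (6·7 - (-2)²) + (6·3 - (0)²) + (7·3 - (-2)²) = 38 + 18 + 17 = 73,
  det = 6·(7·3 - (-2)²) - (-2)·((-2)·3 - (-2)·(0)) + (0)·((-2)·(-2) - 7·(0)) = 6·(17) - (-2)·(-6) + (0)·(4) = 90.
  So p(λ) = λ³ - 16λ² + 73λ - 90.
Step 2 — look for an integer root (rational root theorem: any rational root is an integer divisor of 90). Testing λ = 2:
  p(2) = 8 - 64 + 146 - 90 = 0  ✓
  Dividing out (λ - 2): p(λ) = (λ - 2)(λ² - 14λ + 45).
Step 3 — remaining eigenvalues from the quadratic λ² - 14λ + 45 = 0:
  Δ = 14² - 4·45 = 196 - 180 = 16,  λ = (14 ± √16)/2 = (14 ± 4)/2 = 9 or 5.
  Sorted: λ_1 = 9,  λ_2 = 5,  λ_3 = 2  (check: sum = 16 = tr ✓).

Step 4 — unit eigenvector for λ_1 = 9: v spans the null space of (Sigma - λ_1 I), whose rows are
  r_1 = (-3, -2, 0),  r_2 = (-2, -2, -2),  r_3 = (0, -2, -6).
  v is orthogonal to every row, so take v ∝ r_1 × r_2 = ((-2)·(-2) - (0)·(-2), (0)·(-2) - (-3)·(-2), (-3)·(-2) - (-2)·(-2)) = (4, -6, 2).
  Rescale (divide by 2): u = (2, -3, 1).
  ||u|| = √((2)² + (-3)² + (1)²) = √(14) ≈ 3.7417,  v_1 = u/||u|| ≈ (0.5345, -0.8018, 0.2673) (||v_1|| = 1).

λ_1 = 9,  λ_2 = 5,  λ_3 = 2;  v_1 ≈ (0.5345, -0.8018, 0.2673)


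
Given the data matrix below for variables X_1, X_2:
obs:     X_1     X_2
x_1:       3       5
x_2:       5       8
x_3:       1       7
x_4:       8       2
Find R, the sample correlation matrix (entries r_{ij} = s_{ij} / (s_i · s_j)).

Step 1 — column means:
  mean(X_1) = (3 + 5 + 1 + 8) / 4 = 17/4 = 4.25
  mean(X_2) = (5 + 8 + 7 + 2) / 4 = 22/4 = 5.5

Step 2 — sample variances and covariances s[i,j] = (1/(n-1)) · Σ_k (x_{k,i} - mean_i) · (x_{k,j} - mean_j), with n-1 = 3:
  s[X_1,X_1] = ((-1.25)·(-1.25) + (0.75)·(0.75) + (-3.25)·(-3.25) + (3.75)·(3.75)) / 3 = 26.75/3 = 8.9167
  s[X_1,X_2] = ((-1.25)·(-0.5) + (0.75)·(2.5) + (-3.25)·(1.5) + (3.75)·(-3.5)) / 3 = -15.5/3 = -5.1667
  s[X_2,X_2] = ((-0.5)·(-0.5) + (2.5)·(2.5) + (1.5)·(1.5) + (-3.5)·(-3.5)) / 3 = 21/3 = 7
  Sample standard deviations s_i = √(s[i,i]):
  s(X_1) = √(8.9167) = 2.9861
  s(X_2) = √(7) = 2.6458

Step 3 — r_{ij} = s_{ij} / (s_i · s_j):
  r[X_1,X_1] = 1 (diagonal).
  r[X_1,X_2] = -5.1667 / (2.9861 · 2.6458) = -5.1667 / 7.9004 = -0.654
  r[X_2,X_2] = 1 (diagonal).

R is symmetric with unit diagonal. Assembling:

R = [[1, -0.654],
 [-0.654, 1]]


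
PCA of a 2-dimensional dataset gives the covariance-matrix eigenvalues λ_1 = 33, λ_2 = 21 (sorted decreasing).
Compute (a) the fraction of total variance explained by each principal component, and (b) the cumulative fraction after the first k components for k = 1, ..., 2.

Step 1 — total variance = trace(Sigma) = Σ λ_i = 33 + 21 = 54.

Step 2 — fraction explained by component i = λ_i / Σ λ:
  PC1: 33/54 = 0.6111
  PC2: 21/54 = 0.3889

Step 3 — cumulative fraction after k components = (λ_1 + ... + λ_k) / Σ λ:
  k = 1: 33/54 = 0.6111
  k = 2: (33 + 21)/54 = 54/54 = 1

Summary (fraction, with percent):

explained: PC1 0.6111 (61.11%), PC2 0.3889 (38.89%);  cumulative: 0.6111, 1


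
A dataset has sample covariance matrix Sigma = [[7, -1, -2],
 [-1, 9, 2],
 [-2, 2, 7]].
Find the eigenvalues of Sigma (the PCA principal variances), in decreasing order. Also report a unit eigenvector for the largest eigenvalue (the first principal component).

Step 1 — characteristic polynomial p(λ) = det(λI - Sigma) = λ³ - tr·λ² + c_1·λ - det, where tr = trace, c_1 = sum of the principal 2×2 minors, det = det(Sigma):
  tr = 7 + 9 + 7 = 23,
  c_1 = (7·9 - (-1)²) + (7·7 - (-2)²) + (9·7 - (2)²) = 62 + 45 + 59 = 166,
  det = 7·(9·7 - (2)²) - (-1)·((-1)·7 - (2)·(-2)) + (-2)·((-1)·(2) - 9·(-2)) = 7·(59) - (-1)·(-3) + (-2)·(16) = 378.
  So p(λ) = λ³ - 23λ² + 166λ - 378.
Step 2 — look for an integer root (rational root theorem: any rational root is an integer divisor of 378). Testing λ = 7:
  p(7) = 343 - 1127 + 1162 - 378 = 0  ✓
  Dividing out (λ - 7): p(λ) = (λ - 7)(λ² - 16λ + 54).
Step 3 — remaining eigenvalues from the quadratic λ² - 16λ + 54 = 0:
  Δ = 16² - 4·54 = 256 - 216 = 40,  λ = (16 ± √40)/2 = (16 ± 6.3246)/2 ≈ 11.1623 or 4.8377.
  Sorted: λ_1 = 11.1623,  λ_2 = 7,  λ_3 = 4.8377  (check: sum = 23 = tr ✓).

Step 4 — unit eigenvector for λ_1 ≈ 11.1623: v spans the null space of (Sigma - λ_1 I), whose rows are
  r_1 = (-4.1623, -1, -2),  r_2 = (-1, -2.1623, 2),  r_3 = (-2, 2, -4.1623).
  v is orthogonal to every row, so take v ∝ r_1 × r_2 = ((-1)·(2) - (-2)·(-2.1623), (-2)·(-1) - (-4.1623)·(2), (-4.1623)·(-2.1623) - (-1)·(-1)) ≈ (-6.3246, 10.3246, 8).
  Rescale (multiply by -1 so the first nonzero entry is positive): u = (6.3246, -10.3246, -8).
  ||u|| = √((6.3246)² + (-10.3246)² + (-8)²) = √(210.5964) ≈ 14.5119,  v_1 = u/||u|| ≈ (0.4358, -0.7115, -0.5513) (||v_1|| = 1).

λ_1 = 11.1623,  λ_2 = 7,  λ_3 = 4.8377;  v_1 ≈ (0.4358, -0.7115, -0.5513)


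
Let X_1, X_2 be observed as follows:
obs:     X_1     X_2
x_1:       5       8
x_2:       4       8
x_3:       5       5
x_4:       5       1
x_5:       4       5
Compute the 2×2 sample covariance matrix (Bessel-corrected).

Step 1 — column means:
  mean(X_1) = (5 + 4 + 5 + 5 + 4) / 5 = 23/5 = 4.6
  mean(X_2) = (8 + 8 + 5 + 1 + 5) / 5 = 27/5 = 5.4

Step 2 — sample covariance S[i,j] = (1/(n-1)) · Σ_k (x_{k,i} - mean_i) · (x_{k,j} - mean_j), with n-1 = 4.
  S[X_1,X_1] = ((0.4)·(0.4) + (-0.6)·(-0.6) + (0.4)·(0.4) + (0.4)·(0.4) + (-0.6)·(-0.6)) / 4 = 1.2/4 = 0.3
  S[X_1,X_2] = ((0.4)·(2.6) + (-0.6)·(2.6) + (0.4)·(-0.4) + (0.4)·(-4.4) + (-0.6)·(-0.4)) / 4 = -2.2/4 = -0.55
  S[X_2,X_2] = ((2.6)·(2.6) + (2.6)·(2.6) + (-0.4)·(-0.4) + (-4.4)·(-4.4) + (-0.4)·(-0.4)) / 4 = 33.2/4 = 8.3

S is symmetric (S[j,i] = S[i,j]). Assembling:

S = [[0.3, -0.55],
 [-0.55, 8.3]]


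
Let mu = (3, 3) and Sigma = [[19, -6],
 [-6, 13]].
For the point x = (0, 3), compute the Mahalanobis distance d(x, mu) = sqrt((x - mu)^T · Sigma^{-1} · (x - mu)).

Step 1 — centre the observation: (x - mu) = (-3, 0).

Step 2 — invert Sigma. det(Sigma) = 19·13 - (-6)² = 211.
  Sigma^{-1} = (1/det) · [[d, -b], [-b, a]] = [[0.0616, 0.0284],
 [0.0284, 0.09]].

Step 3 — form the quadratic (x - mu)^T · Sigma^{-1} · (x - mu):
  Sigma^{-1} · (x - mu) = (-0.1848, -0.0853).
  (x - mu)^T · [Sigma^{-1} · (x - mu)] = (-3)·(-0.1848) + (0)·(-0.0853) = 0.5545.

Step 4 — take square root: d = √(0.5545) ≈ 0.7446.

d(x, mu) = √(0.5545) ≈ 0.7446


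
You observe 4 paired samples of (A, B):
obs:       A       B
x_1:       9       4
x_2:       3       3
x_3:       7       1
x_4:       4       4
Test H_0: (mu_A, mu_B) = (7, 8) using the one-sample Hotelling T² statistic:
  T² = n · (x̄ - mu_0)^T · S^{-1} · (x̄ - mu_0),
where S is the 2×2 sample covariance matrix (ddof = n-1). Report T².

Step 1 — sample mean vector:
  mean(A) = (9 + 3 + 7 + 4) / 4 = 23/4 = 5.75
  mean(B) = (4 + 3 + 1 + 4) / 4 = 12/4 = 3
  x̄ = (5.75, 3),  deviation x̄ - mu_0 = (5.75, 3) - (7, 8) = (-1.25, -5).

Step 2 — sample covariance matrix, S[i,j] = (1/(n-1)) · Σ_k (x_{k,i} - mean_i) · (x_{k,j} - mean_j), divisor n-1 = 3:
  S[A,A] = ((3.25)·(3.25) + (-2.75)·(-2.75) + (1.25)·(1.25) + (-1.75)·(-1.75)) / 3 = 22.75/3 = 7.5833
  S[A,B] = ((3.25)·(1) + (-2.75)·(0) + (1.25)·(-2) + (-1.75)·(1)) / 3 = -1/3 = -0.3333
  S[B,B] = ((1)·(1) + (0)·(0) + (-2)·(-2) + (1)·(1)) / 3 = 6/3 = 2
  S = [[7.5833, -0.3333],
 [-0.3333, 2]].

Step 3 — invert S. det(S) = 7.5833·2 - (-0.3333)² = 15.0556.
  S^{-1} = (1/det) · [[d, -b], [-b, a]] = [[0.1328, 0.0221],
 [0.0221, 0.5037]].

Step 4 — quadratic form (x̄ - mu_0)^T · S^{-1} · (x̄ - mu_0):
  S^{-1} · (x̄ - mu_0) = (-0.2768, -2.5461),
  (x̄ - mu_0)^T · [...] = (-1.25)·(-0.2768) + (-5)·(-2.5461) = 13.0766.

Step 5 — scale by n: T² = 4 · 13.0766 = 52.3063.

T² ≈ 52.3063


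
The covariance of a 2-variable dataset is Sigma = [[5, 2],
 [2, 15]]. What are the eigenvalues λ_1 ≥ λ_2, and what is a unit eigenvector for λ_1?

Step 1 — characteristic polynomial of 2×2 Sigma:
  det(Sigma - λI) = λ² - trace · λ + det = 0.
  trace = 5 + 15 = 20, det = 5·15 - (2)² = 71.
Step 2 — discriminant:
  Δ = trace² - 4·det = 400 - 284 = 116.
Step 3 — eigenvalues:
  λ = (trace ± √Δ)/2 = (20 ± 10.7703)/2,
  λ_1 = 15.3852,  λ_2 = 4.6148.

Step 4 — unit eigenvector for λ_1: solve (Sigma - λ_1 I)v = 0. First row:
  (5 - 15.3852)·v_x + (2)·v_y = 0, i.e. (-10.3852)·v_x + (2)·v_y = 0,
  so v ∝ (b, λ_1 - a) = (2, 10.3852) = u.
  ||u|| = √((2)² + (10.3852)²) = √(111.8516) ≈ 10.576,
  v_1 = u/||u|| ≈ (0.1891, 0.982) (||v_1|| = 1).

λ_1 = 15.3852,  λ_2 = 4.6148;  v_1 ≈ (0.1891, 0.982)


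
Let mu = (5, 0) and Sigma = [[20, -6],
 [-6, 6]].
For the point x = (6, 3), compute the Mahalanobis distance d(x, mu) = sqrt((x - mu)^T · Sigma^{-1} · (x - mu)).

Step 1 — centre the observation: (x - mu) = (1, 3).

Step 2 — invert Sigma. det(Sigma) = 20·6 - (-6)² = 84.
  Sigma^{-1} = (1/det) · [[d, -b], [-b, a]] = [[0.0714, 0.0714],
 [0.0714, 0.2381]].

Step 3 — form the quadratic (x - mu)^T · Sigma^{-1} · (x - mu):
  Sigma^{-1} · (x - mu) = (0.2857, 0.7857).
  (x - mu)^T · [Sigma^{-1} · (x - mu)] = (1)·(0.2857) + (3)·(0.7857) = 2.6429.

Step 4 — take square root: d = √(2.6429) ≈ 1.6257.

d(x, mu) = √(2.6429) ≈ 1.6257


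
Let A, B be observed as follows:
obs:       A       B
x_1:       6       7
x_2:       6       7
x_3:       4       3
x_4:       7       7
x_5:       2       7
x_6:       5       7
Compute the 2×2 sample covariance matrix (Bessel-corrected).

Step 1 — column means:
  mean(A) = (6 + 6 + 4 + 7 + 2 + 5) / 6 = 30/6 = 5
  mean(B) = (7 + 7 + 3 + 7 + 7 + 7) / 6 = 38/6 = 6.3333

Step 2 — sample covariance S[i,j] = (1/(n-1)) · Σ_k (x_{k,i} - mean_i) · (x_{k,j} - mean_j), with n-1 = 5.
  S[A,A] = ((1)·(1) + (1)·(1) + (-1)·(-1) + (2)·(2) + (-3)·(-3) + (0)·(0)) / 5 = 16/5 = 3.2
  S[A,B] = ((1)·(0.6667) + (1)·(0.6667) + (-1)·(-3.3333) + (2)·(0.6667) + (-3)·(0.6667) + (0)·(0.6667)) / 5 = 4/5 = 0.8
  S[B,B] = ((0.6667)·(0.6667) + (0.6667)·(0.6667) + (-3.3333)·(-3.3333) + (0.6667)·(0.6667) + (0.6667)·(0.6667) + (0.6667)·(0.6667)) / 5 = 13.3333/5 = 2.6667

S is symmetric (S[j,i] = S[i,j]). Assembling:

S = [[3.2, 0.8],
 [0.8, 2.6667]]


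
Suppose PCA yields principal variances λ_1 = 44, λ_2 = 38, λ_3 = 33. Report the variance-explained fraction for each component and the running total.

Step 1 — total variance = trace(Sigma) = Σ λ_i = 44 + 38 + 33 = 115.

Step 2 — fraction explained by component i = λ_i / Σ λ:
  PC1: 44/115 = 0.3826
  PC2: 38/115 = 0.3304
  PC3: 33/115 = 0.287

Step 3 — cumulative fraction after k components = (λ_1 + ... + λ_k) / Σ λ:
  k = 1: 44/115 = 0.3826
  k = 2: (44 + 38)/115 = 82/115 = 0.713
  k = 3: (44 + 38 + 33)/115 = 115/115 = 1

Summary (fraction, with percent):

explained: PC1 0.3826 (38.26%), PC2 0.3304 (33.04%), PC3 0.287 (28.7%);  cumulative: 0.3826, 0.713, 1


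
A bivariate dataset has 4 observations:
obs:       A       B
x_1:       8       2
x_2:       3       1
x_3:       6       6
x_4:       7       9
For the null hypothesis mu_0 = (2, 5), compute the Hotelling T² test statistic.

Step 1 — sample mean vector:
  mean(A) = (8 + 3 + 6 + 7) / 4 = 24/4 = 6
  mean(B) = (2 + 1 + 6 + 9) / 4 = 18/4 = 4.5
  x̄ = (6, 4.5),  deviation x̄ - mu_0 = (6, 4.5) - (2, 5) = (4, -0.5).

Step 2 — sample covariance matrix, S[i,j] = (1/(n-1)) · Σ_k (x_{k,i} - mean_i) · (x_{k,j} - mean_j), divisor n-1 = 3:
  S[A,A] = ((2)·(2) + (-3)·(-3) + (0)·(0) + (1)·(1)) / 3 = 14/3 = 4.6667
  S[A,B] = ((2)·(-2.5) + (-3)·(-3.5) + (0)·(1.5) + (1)·(4.5)) / 3 = 10/3 = 3.3333
  S[B,B] = ((-2.5)·(-2.5) + (-3.5)·(-3.5) + (1.5)·(1.5) + (4.5)·(4.5)) / 3 = 41/3 = 13.6667
  S = [[4.6667, 3.3333],
 [3.3333, 13.6667]].

Step 3 — invert S. det(S) = 4.6667·13.6667 - (3.3333)² = 52.6667.
  S^{-1} = (1/det) · [[d, -b], [-b, a]] = [[0.2595, -0.0633],
 [-0.0633, 0.0886]].

Step 4 — quadratic form (x̄ - mu_0)^T · S^{-1} · (x̄ - mu_0):
  S^{-1} · (x̄ - mu_0) = (1.0696, -0.2975),
  (x̄ - mu_0)^T · [...] = (4)·(1.0696) + (-0.5)·(-0.2975) = 4.4272.

Step 5 — scale by n: T² = 4 · 4.4272 = 17.7089.

T² ≈ 17.7089


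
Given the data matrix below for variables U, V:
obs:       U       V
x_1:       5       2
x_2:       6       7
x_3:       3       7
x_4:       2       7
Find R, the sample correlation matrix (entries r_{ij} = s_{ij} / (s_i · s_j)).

Step 1 — column means:
  mean(U) = (5 + 6 + 3 + 2) / 4 = 16/4 = 4
  mean(V) = (2 + 7 + 7 + 7) / 4 = 23/4 = 5.75

Step 2 — sample variances and covariances s[i,j] = (1/(n-1)) · Σ_k (x_{k,i} - mean_i) · (x_{k,j} - mean_j), with n-1 = 3:
  s[U,U] = ((1)·(1) + (2)·(2) + (-1)·(-1) + (-2)·(-2)) / 3 = 10/3 = 3.3333
  s[U,V] = ((1)·(-3.75) + (2)·(1.25) + (-1)·(1.25) + (-2)·(1.25)) / 3 = -5/3 = -1.6667
  s[V,V] = ((-3.75)·(-3.75) + (1.25)·(1.25) + (1.25)·(1.25) + (1.25)·(1.25)) / 3 = 18.75/3 = 6.25
  Sample standard deviations s_i = √(s[i,i]):
  s(U) = √(3.3333) = 1.8257
  s(V) = √(6.25) = 2.5

Step 3 — r_{ij} = s_{ij} / (s_i · s_j):
  r[U,U] = 1 (diagonal).
  r[U,V] = -1.6667 / (1.8257 · 2.5) = -1.6667 / 4.5644 = -0.3651
  r[V,V] = 1 (diagonal).

R is symmetric with unit diagonal. Assembling:

R = [[1, -0.3651],
 [-0.3651, 1]]


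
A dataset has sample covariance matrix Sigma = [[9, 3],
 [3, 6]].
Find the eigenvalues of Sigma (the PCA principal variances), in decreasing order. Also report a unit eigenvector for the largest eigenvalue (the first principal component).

Step 1 — characteristic polynomial of 2×2 Sigma:
  det(Sigma - λI) = λ² - trace · λ + det = 0.
  trace = 9 + 6 = 15, det = 9·6 - (3)² = 45.
Step 2 — discriminant:
  Δ = trace² - 4·det = 225 - 180 = 45.
Step 3 — eigenvalues:
  λ = (trace ± √Δ)/2 = (15 ± 6.7082)/2,
  λ_1 = 10.8541,  λ_2 = 4.1459.

Step 4 — unit eigenvector for λ_1: solve (Sigma - λ_1 I)v = 0. First row:
  (9 - 10.8541)·v_x + (3)·v_y = 0, i.e. (-1.8541)·v_x + (3)·v_y = 0,
  so v ∝ (b, λ_1 - a) = (3, 1.8541) = u.
  ||u|| = √((3)² + (1.8541)²) = √(12.4377) ≈ 3.5267,
  v_1 = u/||u|| ≈ (0.8507, 0.5257) (||v_1|| = 1).

λ_1 = 10.8541,  λ_2 = 4.1459;  v_1 ≈ (0.8507, 0.5257)


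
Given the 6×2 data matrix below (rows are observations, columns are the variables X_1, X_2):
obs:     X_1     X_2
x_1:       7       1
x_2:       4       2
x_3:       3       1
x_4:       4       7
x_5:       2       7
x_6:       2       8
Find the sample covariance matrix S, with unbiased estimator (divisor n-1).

Step 1 — column means:
  mean(X_1) = (7 + 4 + 3 + 4 + 2 + 2) / 6 = 22/6 = 3.6667
  mean(X_2) = (1 + 2 + 1 + 7 + 7 + 8) / 6 = 26/6 = 4.3333

Step 2 — sample covariance S[i,j] = (1/(n-1)) · Σ_k (x_{k,i} - mean_i) · (x_{k,j} - mean_j), with n-1 = 5.
  S[X_1,X_1] = ((3.3333)·(3.3333) + (0.3333)·(0.3333) + (-0.6667)·(-0.6667) + (0.3333)·(0.3333) + (-1.6667)·(-1.6667) + (-1.6667)·(-1.6667)) / 5 = 17.3333/5 = 3.4667
  S[X_1,X_2] = ((3.3333)·(-3.3333) + (0.3333)·(-2.3333) + (-0.6667)·(-3.3333) + (0.3333)·(2.6667) + (-1.6667)·(2.6667) + (-1.6667)·(3.6667)) / 5 = -19.3333/5 = -3.8667
  S[X_2,X_2] = ((-3.3333)·(-3.3333) + (-2.3333)·(-2.3333) + (-3.3333)·(-3.3333) + (2.6667)·(2.6667) + (2.6667)·(2.6667) + (3.6667)·(3.6667)) / 5 = 55.3333/5 = 11.0667

S is symmetric (S[j,i] = S[i,j]). Assembling:

S = [[3.4667, -3.8667],
 [-3.8667, 11.0667]]


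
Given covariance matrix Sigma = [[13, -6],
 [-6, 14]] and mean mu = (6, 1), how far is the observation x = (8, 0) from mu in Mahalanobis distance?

Step 1 — centre the observation: (x - mu) = (2, -1).

Step 2 — invert Sigma. det(Sigma) = 13·14 - (-6)² = 146.
  Sigma^{-1} = (1/det) · [[d, -b], [-b, a]] = [[0.0959, 0.0411],
 [0.0411, 0.089]].

Step 3 — form the quadratic (x - mu)^T · Sigma^{-1} · (x - mu):
  Sigma^{-1} · (x - mu) = (0.1507, -0.0068).
  (x - mu)^T · [Sigma^{-1} · (x - mu)] = (2)·(0.1507) + (-1)·(-0.0068) = 0.3082.

Step 4 — take square root: d = √(0.3082) ≈ 0.5552.

d(x, mu) = √(0.3082) ≈ 0.5552


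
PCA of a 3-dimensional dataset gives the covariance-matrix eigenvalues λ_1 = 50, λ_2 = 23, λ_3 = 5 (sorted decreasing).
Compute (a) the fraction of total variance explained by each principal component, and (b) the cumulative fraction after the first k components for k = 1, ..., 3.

Step 1 — total variance = trace(Sigma) = Σ λ_i = 50 + 23 + 5 = 78.

Step 2 — fraction explained by component i = λ_i / Σ λ:
  PC1: 50/78 = 0.641
  PC2: 23/78 = 0.2949
  PC3: 5/78 = 0.0641

Step 3 — cumulative fraction after k components = (λ_1 + ... + λ_k) / Σ λ:
  k = 1: 50/78 = 0.641
  k = 2: (50 + 23)/78 = 73/78 = 0.9359
  k = 3: (50 + 23 + 5)/78 = 78/78 = 1

Summary (fraction, with percent):

explained: PC1 0.641 (64.1%), PC2 0.2949 (29.49%), PC3 0.0641 (6.41%);  cumulative: 0.641, 0.9359, 1


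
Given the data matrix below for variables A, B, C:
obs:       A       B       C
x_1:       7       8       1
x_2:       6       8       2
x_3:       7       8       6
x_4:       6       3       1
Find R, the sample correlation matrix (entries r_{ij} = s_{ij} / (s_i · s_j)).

Step 1 — column means:
  mean(A) = (7 + 6 + 7 + 6) / 4 = 26/4 = 6.5
  mean(B) = (8 + 8 + 8 + 3) / 4 = 27/4 = 6.75
  mean(C) = (1 + 2 + 6 + 1) / 4 = 10/4 = 2.5

Step 2 — sample variances and covariances s[i,j] = (1/(n-1)) · Σ_k (x_{k,i} - mean_i) · (x_{k,j} - mean_j), with n-1 = 3:
  s[A,A] = ((0.5)·(0.5) + (-0.5)·(-0.5) + (0.5)·(0.5) + (-0.5)·(-0.5)) / 3 = 1/3 = 0.3333
  s[A,B] = ((0.5)·(1.25) + (-0.5)·(1.25) + (0.5)·(1.25) + (-0.5)·(-3.75)) / 3 = 2.5/3 = 0.8333
  s[A,C] = ((0.5)·(-1.5) + (-0.5)·(-0.5) + (0.5)·(3.5) + (-0.5)·(-1.5)) / 3 = 2/3 = 0.6667
  s[B,B] = ((1.25)·(1.25) + (1.25)·(1.25) + (1.25)·(1.25) + (-3.75)·(-3.75)) / 3 = 18.75/3 = 6.25
  s[B,C] = ((1.25)·(-1.5) + (1.25)·(-0.5) + (1.25)·(3.5) + (-3.75)·(-1.5)) / 3 = 7.5/3 = 2.5
  s[C,C] = ((-1.5)·(-1.5) + (-0.5)·(-0.5) + (3.5)·(3.5) + (-1.5)·(-1.5)) / 3 = 17/3 = 5.6667
  Sample standard deviations s_i = √(s[i,i]):
  s(A) = √(0.3333) = 0.5774
  s(B) = √(6.25) = 2.5
  s(C) = √(5.6667) = 2.3805

Step 3 — r_{ij} = s_{ij} / (s_i · s_j):
  r[A,A] = 1 (diagonal).
  r[A,B] = 0.8333 / (0.5774 · 2.5) = 0.8333 / 1.4434 = 0.5774
  r[A,C] = 0.6667 / (0.5774 · 2.3805) = 0.6667 / 1.3744 = 0.4851
  r[B,B] = 1 (diagonal).
  r[B,C] = 2.5 / (2.5 · 2.3805) = 2.5 / 5.9512 = 0.4201
  r[C,C] = 1 (diagonal).

R is symmetric with unit diagonal. Assembling:

R = [[1, 0.5774, 0.4851],
 [0.5774, 1, 0.4201],
 [0.4851, 0.4201, 1]]


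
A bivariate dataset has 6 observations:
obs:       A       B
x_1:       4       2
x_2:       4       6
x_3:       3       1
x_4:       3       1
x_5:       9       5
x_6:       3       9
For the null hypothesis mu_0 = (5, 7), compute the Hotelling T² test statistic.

Step 1 — sample mean vector:
  mean(A) = (4 + 4 + 3 + 3 + 9 + 3) / 6 = 26/6 = 4.3333
  mean(B) = (2 + 6 + 1 + 1 + 5 + 9) / 6 = 24/6 = 4
  x̄ = (4.3333, 4),  deviation x̄ - mu_0 = (4.3333, 4) - (5, 7) = (-0.6667, -3).

Step 2 — sample covariance matrix, S[i,j] = (1/(n-1)) · Σ_k (x_{k,i} - mean_i) · (x_{k,j} - mean_j), divisor n-1 = 5:
  S[A,A] = ((-0.3333)·(-0.3333) + (-0.3333)·(-0.3333) + (-1.3333)·(-1.3333) + (-1.3333)·(-1.3333) + (4.6667)·(4.6667) + (-1.3333)·(-1.3333)) / 5 = 27.3333/5 = 5.4667
  S[A,B] = ((-0.3333)·(-2) + (-0.3333)·(2) + (-1.3333)·(-3) + (-1.3333)·(-3) + (4.6667)·(1) + (-1.3333)·(5)) / 5 = 6/5 = 1.2
  S[B,B] = ((-2)·(-2) + (2)·(2) + (-3)·(-3) + (-3)·(-3) + (1)·(1) + (5)·(5)) / 5 = 52/5 = 10.4
  S = [[5.4667, 1.2],
 [1.2, 10.4]].

Step 3 — invert S. det(S) = 5.4667·10.4 - (1.2)² = 55.4133.
  S^{-1} = (1/det) · [[d, -b], [-b, a]] = [[0.1877, -0.0217],
 [-0.0217, 0.0987]].

Step 4 — quadratic form (x̄ - mu_0)^T · S^{-1} · (x̄ - mu_0):
  S^{-1} · (x̄ - mu_0) = (-0.0602, -0.2815),
  (x̄ - mu_0)^T · [...] = (-0.6667)·(-0.0602) + (-3)·(-0.2815) = 0.8847.

Step 5 — scale by n: T² = 6 · 0.8847 = 5.308.

T² ≈ 5.308


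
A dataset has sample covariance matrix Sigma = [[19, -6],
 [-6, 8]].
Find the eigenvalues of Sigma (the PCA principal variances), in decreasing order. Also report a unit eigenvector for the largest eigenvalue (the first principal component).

Step 1 — characteristic polynomial of 2×2 Sigma:
  det(Sigma - λI) = λ² - trace · λ + det = 0.
  trace = 19 + 8 = 27, det = 19·8 - (-6)² = 116.
Step 2 — discriminant:
  Δ = trace² - 4·det = 729 - 464 = 265.
Step 3 — eigenvalues:
  λ = (trace ± √Δ)/2 = (27 ± 16.2788)/2,
  λ_1 = 21.6394,  λ_2 = 5.3606.

Step 4 — unit eigenvector for λ_1: solve (Sigma - λ_1 I)v = 0. First row:
  (19 - 21.6394)·v_x + (-6)·v_y = 0, i.e. (-2.6394)·v_x + (-6)·v_y = 0,
  so v ∝ (b, λ_1 - a) = (-6, 2.6394); multiply by -1 so the first entry is positive: u = (6, -2.6394).
  ||u|| = √((6)² + (-2.6394)²) = √(42.9665) ≈ 6.5549,
  v_1 = u/||u|| ≈ (0.9153, -0.4027) (||v_1|| = 1).

λ_1 = 21.6394,  λ_2 = 5.3606;  v_1 ≈ (0.9153, -0.4027)


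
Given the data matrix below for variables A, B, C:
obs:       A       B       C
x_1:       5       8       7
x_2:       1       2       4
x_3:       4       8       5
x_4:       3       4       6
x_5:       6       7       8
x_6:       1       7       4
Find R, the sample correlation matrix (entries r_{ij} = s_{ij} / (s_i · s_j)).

Step 1 — column means:
  mean(A) = (5 + 1 + 4 + 3 + 6 + 1) / 6 = 20/6 = 3.3333
  mean(B) = (8 + 2 + 8 + 4 + 7 + 7) / 6 = 36/6 = 6
  mean(C) = (7 + 4 + 5 + 6 + 8 + 4) / 6 = 34/6 = 5.6667

Step 2 — sample variances and covariances s[i,j] = (1/(n-1)) · Σ_k (x_{k,i} - mean_i) · (x_{k,j} - mean_j), with n-1 = 5:
  s[A,A] = ((1.6667)·(1.6667) + (-2.3333)·(-2.3333) + (0.6667)·(0.6667) + (-0.3333)·(-0.3333) + (2.6667)·(2.6667) + (-2.3333)·(-2.3333)) / 5 = 21.3333/5 = 4.2667
  s[A,B] = ((1.6667)·(2) + (-2.3333)·(-4) + (0.6667)·(2) + (-0.3333)·(-2) + (2.6667)·(1) + (-2.3333)·(1)) / 5 = 15/5 = 3
  s[A,C] = ((1.6667)·(1.3333) + (-2.3333)·(-1.6667) + (0.6667)·(-0.6667) + (-0.3333)·(0.3333) + (2.6667)·(2.3333) + (-2.3333)·(-1.6667)) / 5 = 15.6667/5 = 3.1333
  s[B,B] = ((2)·(2) + (-4)·(-4) + (2)·(2) + (-2)·(-2) + (1)·(1) + (1)·(1)) / 5 = 30/5 = 6
  s[B,C] = ((2)·(1.3333) + (-4)·(-1.6667) + (2)·(-0.6667) + (-2)·(0.3333) + (1)·(2.3333) + (1)·(-1.6667)) / 5 = 8/5 = 1.6
  s[C,C] = ((1.3333)·(1.3333) + (-1.6667)·(-1.6667) + (-0.6667)·(-0.6667) + (0.3333)·(0.3333) + (2.3333)·(2.3333) + (-1.6667)·(-1.6667)) / 5 = 13.3333/5 = 2.6667
  Sample standard deviations s_i = √(s[i,i]):
  s(A) = √(4.2667) = 2.0656
  s(B) = √(6) = 2.4495
  s(C) = √(2.6667) = 1.633

Step 3 — r_{ij} = s_{ij} / (s_i · s_j):
  r[A,A] = 1 (diagonal).
  r[A,B] = 3 / (2.0656 · 2.4495) = 3 / 5.0596 = 0.5929
  r[A,C] = 3.1333 / (2.0656 · 1.633) = 3.1333 / 3.3731 = 0.9289
  r[B,B] = 1 (diagonal).
  r[B,C] = 1.6 / (2.4495 · 1.633) = 1.6 / 4 = 0.4
  r[C,C] = 1 (diagonal).

R is symmetric with unit diagonal. Assembling:

R = [[1, 0.5929, 0.9289],
 [0.5929, 1, 0.4],
 [0.9289, 0.4, 1]]
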